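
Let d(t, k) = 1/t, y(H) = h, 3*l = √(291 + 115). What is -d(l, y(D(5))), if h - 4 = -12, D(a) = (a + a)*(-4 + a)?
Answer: -3*√406/406 ≈ -0.14889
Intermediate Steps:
l = √406/3 (l = √(291 + 115)/3 = √406/3 ≈ 6.7165)
D(a) = 2*a*(-4 + a) (D(a) = (2*a)*(-4 + a) = 2*a*(-4 + a))
h = -8 (h = 4 - 12 = -8)
y(H) = -8
-d(l, y(D(5))) = -1/(√406/3) = -3*√406/406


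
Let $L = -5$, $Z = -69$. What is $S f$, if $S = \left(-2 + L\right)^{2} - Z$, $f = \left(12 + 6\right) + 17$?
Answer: $4130$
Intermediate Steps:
$f = 35$ ($f = 18 + 17 = 35$)
$S = 118$ ($S = \left(-2 - 5\right)^{2} - -69 = \left(-7\right)^{2} + 69 = 49 + 69 = 118$)
$S f = 118 \cdot 35 = 4130$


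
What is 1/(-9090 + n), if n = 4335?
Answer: -1/4755 ≈ -0.00021030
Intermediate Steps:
1/(-9090 + n) = 1/(-9090 + 4335) = 1/(-4755) = -1/4755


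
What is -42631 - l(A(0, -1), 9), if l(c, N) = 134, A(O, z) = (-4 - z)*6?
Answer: -42765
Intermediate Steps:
A(O, z) = -24 - 6*z
-42631 - l(A(0, -1), 9) = -42631 - 1*134 = -42631 - 134 = -42765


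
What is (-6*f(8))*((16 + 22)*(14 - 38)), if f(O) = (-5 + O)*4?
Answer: 65664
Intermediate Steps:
f(O) = -20 + 4*O
(-6*f(8))*((16 + 22)*(14 - 38)) = (-6*(-20 + 4*8))*((16 + 22)*(14 - 38)) = (-6*(-20 + 32))*(38*(-24)) = -6*12*(-912) = -72*(-912) = 65664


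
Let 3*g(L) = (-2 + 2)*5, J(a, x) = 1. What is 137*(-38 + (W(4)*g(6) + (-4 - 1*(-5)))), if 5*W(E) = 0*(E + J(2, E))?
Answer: -5069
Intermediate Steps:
g(L) = 0 (g(L) = ((-2 + 2)*5)/3 = (0*5)/3 = (⅓)*0 = 0)
W(E) = 0 (W(E) = (0*(E + 1))/5 = (0*(1 + E))/5 = (⅕)*0 = 0)
137*(-38 + (W(4)*g(6) + (-4 - 1*(-5)))) = 137*(-38 + (0*0 + (-4 - 1*(-5)))) = 137*(-38 + (0 + (-4 + 5))) = 137*(-38 + (0 + 1)) = 137*(-38 + 1) = 137*(-37) = -5069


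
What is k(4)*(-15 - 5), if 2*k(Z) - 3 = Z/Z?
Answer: -40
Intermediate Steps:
k(Z) = 2 (k(Z) = 3/2 + (Z/Z)/2 = 3/2 + (1/2)*1 = 3/2 + 1/2 = 2)
k(4)*(-15 - 5) = 2*(-15 - 5) = 2*(-20) = -40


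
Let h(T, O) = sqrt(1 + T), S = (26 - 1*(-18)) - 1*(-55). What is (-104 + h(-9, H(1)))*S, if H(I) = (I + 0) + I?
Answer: -10296 + 198*I*sqrt(2) ≈ -10296.0 + 280.01*I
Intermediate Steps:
H(I) = 2*I (H(I) = I + I = 2*I)
S = 99 (S = (26 + 18) + 55 = 44 + 55 = 99)
(-104 + h(-9, H(1)))*S = (-104 + sqrt(1 - 9))*99 = (-104 + sqrt(-8))*99 = (-104 + 2*I*sqrt(2))*99 = -10296 + 198*I*sqrt(2)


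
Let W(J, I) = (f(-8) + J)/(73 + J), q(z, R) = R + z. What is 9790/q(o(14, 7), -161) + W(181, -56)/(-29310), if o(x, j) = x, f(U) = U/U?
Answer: -4049112853/60798710 ≈ -66.599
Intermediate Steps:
f(U) = 1
W(J, I) = (1 + J)/(73 + J)
9790/q(o(14, 7), -161) + W(181, -56)/(-29310) = 9790/(-161 + 14) + ((1 + 181)/(73 + 181))/(-29310) = 9790/(-147) + (182/254)*(-1/29310) = 9790*(-1/147) + ((1/254)*182)*(-1/29310) = -9790/147 + (91/127)*(-1/29310) = -9790/147 - 91/3722370 = -4049112853/60798710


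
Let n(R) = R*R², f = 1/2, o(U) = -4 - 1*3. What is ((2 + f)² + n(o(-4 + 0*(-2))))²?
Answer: 1814409/16 ≈ 1.1340e+5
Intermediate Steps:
o(U) = -7 (o(U) = -4 - 3 = -7)
f = ½ ≈ 0.50000
n(R) = R³
((2 + f)² + n(o(-4 + 0*(-2))))² = ((2 + ½)² + (-7)³)² = ((5/2)² - 343)² = (25/4 - 343)² = (-1347/4)² = 1814409/16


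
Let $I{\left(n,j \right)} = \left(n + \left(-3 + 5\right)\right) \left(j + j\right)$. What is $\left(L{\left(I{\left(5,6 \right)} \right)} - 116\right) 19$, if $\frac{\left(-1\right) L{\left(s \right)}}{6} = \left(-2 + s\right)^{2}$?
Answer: $-768740$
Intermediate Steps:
$I{\left(n,j \right)} = 2 j \left(2 + n\right)$ ($I{\left(n,j \right)} = \left(n + 2\right) 2 j = \left(2 + n\right) 2 j = 2 j \left(2 + n\right)$)
$L{\left(s \right)} = - 6 \left(-2 + s\right)^{2}$
$\left(L{\left(I{\left(5,6 \right)} \right)} - 116\right) 19 = \left(- 6 \left(-2 + 2 \cdot 6 \left(2 + 5\right)\right)^{2} - 116\right) 19 = \left(- 6 \left(-2 + 2 \cdot 6 \cdot 7\right)^{2} - 116\right) 19 = \left(- 6 \left(-2 + 84\right)^{2} - 116\right) 19 = \left(- 6 \cdot 82^{2} - 116\right) 19 = \left(\left(-6\right) 6724 - 116\right) 19 = \left(-40344 - 116\right) 19 = \left(-40460\right) 19 = -768740$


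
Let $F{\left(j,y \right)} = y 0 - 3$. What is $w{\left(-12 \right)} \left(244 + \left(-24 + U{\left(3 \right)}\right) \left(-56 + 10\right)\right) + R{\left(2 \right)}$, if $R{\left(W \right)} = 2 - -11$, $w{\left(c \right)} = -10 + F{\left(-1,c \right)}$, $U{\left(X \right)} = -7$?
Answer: $-21697$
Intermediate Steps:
$F{\left(j,y \right)} = -3$ ($F{\left(j,y \right)} = 0 - 3 = -3$)
$w{\left(c \right)} = -13$ ($w{\left(c \right)} = -10 - 3 = -13$)
$R{\left(W \right)} = 13$ ($R{\left(W \right)} = 2 + 11 = 13$)
$w{\left(-12 \right)} \left(244 + \left(-24 + U{\left(3 \right)}\right) \left(-56 + 10\right)\right) + R{\left(2 \right)} = - 13 \left(244 + \left(-24 - 7\right) \left(-56 + 10\right)\right) + 13 = - 13 \left(244 - -1426\right) + 13 = - 13 \left(244 + 1426\right) + 13 = \left(-13\right) 1670 + 13 = -21710 + 13 = -21697$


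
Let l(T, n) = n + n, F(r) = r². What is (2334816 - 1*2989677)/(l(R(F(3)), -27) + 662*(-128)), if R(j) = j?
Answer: 654861/84790 ≈ 7.7233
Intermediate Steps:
l(T, n) = 2*n
(2334816 - 1*2989677)/(l(R(F(3)), -27) + 662*(-128)) = (2334816 - 1*2989677)/(2*(-27) + 662*(-128)) = (2334816 - 2989677)/(-54 - 84736) = -654861/(-84790) = -654861*(-1/84790) = 654861/84790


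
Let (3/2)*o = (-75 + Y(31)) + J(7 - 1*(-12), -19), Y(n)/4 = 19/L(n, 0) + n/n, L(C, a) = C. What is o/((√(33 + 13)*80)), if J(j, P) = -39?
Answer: -1667*√46/85560 ≈ -0.13214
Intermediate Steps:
Y(n) = 4 + 76/n (Y(n) = 4*(19/n + n/n) = 4*(19/n + 1) = 4*(1 + 19/n) = 4 + 76/n)
o = -6668/93 (o = 2*((-75 + (4 + 76/31)) - 39)/3 = 2*((-75 + 200/31) - 39)/3 = 2*(-2125/31 - 39)/3 = (⅔)*(-3334/31) = -6668/93 ≈ -71.699)
o/((√(33 + 13)*80)) = -6668*1/(80*√(33 + 13))/93 = -6668*√46/3680/93 = -1667*√46/85560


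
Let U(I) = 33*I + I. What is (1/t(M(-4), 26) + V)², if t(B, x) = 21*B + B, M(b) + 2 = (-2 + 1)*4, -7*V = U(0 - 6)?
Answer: 724740241/853776 ≈ 848.86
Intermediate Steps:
U(I) = 34*I
V = 204/7 (V = -34*(0 - 6)/7 = -34*(-6)/7 = -⅐*(-204) = 204/7 ≈ 29.143)
M(b) = -6 (M(b) = -2 + (-2 + 1)*4 = -2 - 1*4 = -2 - 4 = -6)
t(B, x) = 22*B
(1/t(M(-4), 26) + V)² = (1/(22*(-6)) + 204/7)² = (1/(-132) + 204/7)² = (-1/132 + 204/7)² = (26921/924)² = 724740241/853776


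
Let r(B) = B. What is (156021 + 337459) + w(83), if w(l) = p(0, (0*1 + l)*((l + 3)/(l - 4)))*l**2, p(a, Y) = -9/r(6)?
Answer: 966293/2 ≈ 4.8315e+5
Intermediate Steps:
p(a, Y) = -3/2 (p(a, Y) = -9/6 = -9*1/6 = -3/2)
w(l) = -3*l**2/2
(156021 + 337459) + w(83) = (156021 + 337459) - 3/2*83**2 = 493480 - 3/2*6889 = 493480 - 20667/2 = 966293/2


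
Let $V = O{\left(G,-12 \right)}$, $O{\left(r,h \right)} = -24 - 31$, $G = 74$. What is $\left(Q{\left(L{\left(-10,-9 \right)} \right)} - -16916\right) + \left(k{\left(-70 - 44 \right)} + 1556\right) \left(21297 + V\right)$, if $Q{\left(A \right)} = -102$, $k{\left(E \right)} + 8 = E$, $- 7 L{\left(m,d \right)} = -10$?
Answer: $30477842$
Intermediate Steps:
$L{\left(m,d \right)} = \frac{10}{7}$ ($L{\left(m,d \right)} = \left(- \frac{1}{7}\right) \left(-10\right) = \frac{10}{7}$)
$k{\left(E \right)} = -8 + E$
$O{\left(r,h \right)} = -55$
$V = -55$
$\left(Q{\left(L{\left(-10,-9 \right)} \right)} - -16916\right) + \left(k{\left(-70 - 44 \right)} + 1556\right) \left(21297 + V\right) = \left(-102 - -16916\right) + \left(\left(-8 - 114\right) + 1556\right) \left(21297 - 55\right) = \left(-102 + 16916\right) + \left(\left(-8 - 114\right) + 1556\right) 21242 = 16814 + \left(\left(-8 - 114\right) + 1556\right) 21242 = 16814 + \left(-122 + 1556\right) 21242 = 16814 + 1434 \cdot 21242 = 16814 + 30461028 = 30477842$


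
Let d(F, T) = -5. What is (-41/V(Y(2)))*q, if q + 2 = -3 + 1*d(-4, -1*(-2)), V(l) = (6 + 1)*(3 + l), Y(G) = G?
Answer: 82/7 ≈ 11.714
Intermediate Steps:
V(l) = 21 + 7*l (V(l) = 7*(3 + l) = 21 + 7*l)
q = -10 (q = -2 + (-3 + 1*(-5)) = -2 + (-3 - 5) = -2 - 8 = -10)
(-41/V(Y(2)))*q = -41/(21 + 7*2)*(-10) = -41/(21 + 14)*(-10) = -41/35*(-10) = 82/7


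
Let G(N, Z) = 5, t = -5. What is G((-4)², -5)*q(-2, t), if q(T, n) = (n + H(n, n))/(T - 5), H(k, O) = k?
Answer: 50/7 ≈ 7.1429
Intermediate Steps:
q(T, n) = 2*n/(-5 + T) (q(T, n) = (n + n)/(T - 5) = (2*n)/(-5 + T) = 2*n/(-5 + T))
G((-4)², -5)*q(-2, t) = 5*(2*(-5)/(-5 - 2)) = 5*(2*(-5)/(-7)) = 5*(2*(-5)*(-⅐)) = 5*(10/7) = 50/7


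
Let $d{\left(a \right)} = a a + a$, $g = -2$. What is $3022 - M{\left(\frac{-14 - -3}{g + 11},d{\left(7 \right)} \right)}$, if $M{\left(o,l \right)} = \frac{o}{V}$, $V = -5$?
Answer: $\frac{135979}{45} \approx 3021.8$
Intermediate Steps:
$d{\left(a \right)} = a + a^{2}$ ($d{\left(a \right)} = a^{2} + a = a + a^{2}$)
$M{\left(o,l \right)} = - \frac{o}{5}$ ($M{\left(o,l \right)} = \frac{o}{-5} = o \left(- \frac{1}{5}\right) = - \frac{o}{5}$)
$3022 - M{\left(\frac{-14 - -3}{g + 11},d{\left(7 \right)} \right)} = 3022 - - \frac{\left(-14 - -3\right) \frac{1}{-2 + 11}}{5} = 3022 - - \frac{\left(-14 + \left(-12 + 15\right)\right) \frac{1}{9}}{5} = 3022 - - \frac{\left(-14 + 3\right) \frac{1}{9}}{5} = 3022 - - \frac{\left(-11\right) \frac{1}{9}}{5} = 3022 - \left(- \frac{1}{5}\right) \left(- \frac{11}{9}\right) = 3022 - \frac{11}{45} = \frac{135979}{45}$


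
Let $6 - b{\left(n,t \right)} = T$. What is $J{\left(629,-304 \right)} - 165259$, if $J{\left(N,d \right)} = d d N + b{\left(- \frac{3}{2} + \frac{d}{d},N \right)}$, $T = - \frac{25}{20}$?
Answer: $\frac{231857649}{4} \approx 5.7964 \cdot 10^{7}$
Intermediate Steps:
$T = - \frac{5}{4}$ ($T = \left(-25\right) \frac{1}{20} = - \frac{5}{4} \approx -1.25$)
$b{\left(n,t \right)} = \frac{29}{4}$ ($b{\left(n,t \right)} = 6 - - \frac{5}{4} = 6 + \frac{5}{4} = \frac{29}{4}$)
$J{\left(N,d \right)} = \frac{29}{4} + N d^{2}$ ($J{\left(N,d \right)} = d d N + \frac{29}{4} = d^{2} N + \frac{29}{4} = N d^{2} + \frac{29}{4} = \frac{29}{4} + N d^{2}$)
$J{\left(629,-304 \right)} - 165259 = \left(\frac{29}{4} + 629 \left(-304\right)^{2}\right) - 165259 = \left(\frac{29}{4} + 629 \cdot 92416\right) - 165259 = \left(\frac{29}{4} + 58129664\right) - 165259 = \frac{232518685}{4} - 165259 = \frac{231857649}{4}$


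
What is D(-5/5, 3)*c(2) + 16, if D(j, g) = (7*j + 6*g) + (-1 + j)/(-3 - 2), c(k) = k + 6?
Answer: 536/5 ≈ 107.20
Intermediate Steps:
c(k) = 6 + k
D(j, g) = ⅕ + 6*g + 34*j/5 (D(j, g) = (6*g + 7*j) + (-1 + j)/(-5) = (6*g + 7*j) + (-1 + j)*(-⅕) = (6*g + 7*j) + (⅕ - j/5) = ⅕ + 6*g + 34*j/5)
D(-5/5, 3)*c(2) + 16 = (⅕ + 6*3 + 34*(-5/5)/5)*(6 + 2) + 16 = (⅕ + 18 + 34*(-5*⅕)/5)*8 + 16 = (⅕ + 18 + (34/5)*(-1))*8 + 16 = (⅕ + 18 - 34/5)*8 + 16 = (57/5)*8 + 16 = 456/5 + 16 = 536/5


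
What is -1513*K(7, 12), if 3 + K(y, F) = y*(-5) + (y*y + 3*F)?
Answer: -71111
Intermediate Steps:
K(y, F) = -3 + y**2 - 5*y + 3*F (K(y, F) = -3 + (y*(-5) + (y*y + 3*F)) = -3 + (-5*y + (y**2 + 3*F)) = -3 + (y**2 - 5*y + 3*F) = -3 + y**2 - 5*y + 3*F)
-1513*K(7, 12) = -1513*(-3 + 7**2 - 5*7 + 3*12) = -1513*(-3 + 49 - 35 + 36) = -1513*47 = -71111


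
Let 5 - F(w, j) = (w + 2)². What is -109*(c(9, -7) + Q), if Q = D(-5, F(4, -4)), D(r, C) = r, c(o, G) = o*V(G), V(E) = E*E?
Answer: -47524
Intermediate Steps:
V(E) = E²
F(w, j) = 5 - (2 + w)² (F(w, j) = 5 - (w + 2)² = 5 - (2 + w)²)
c(o, G) = o*G²
Q = -5
-109*(c(9, -7) + Q) = -109*(9*(-7)² - 5) = -109*(9*49 - 5) = -109*(441 - 5) = -109*436 = -47524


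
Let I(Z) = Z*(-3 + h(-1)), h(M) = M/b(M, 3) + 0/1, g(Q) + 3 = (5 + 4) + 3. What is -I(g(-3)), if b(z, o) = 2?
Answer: 63/2 ≈ 31.500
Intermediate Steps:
g(Q) = 9 (g(Q) = -3 + ((5 + 4) + 3) = -3 + (9 + 3) = -3 + 12 = 9)
h(M) = M/2 (h(M) = M/2 + 0/1 = M*(½) + 0*1 = M/2 + 0 = M/2)
I(Z) = -7*Z/2 (I(Z) = Z*(-3 + (½)*(-1)) = Z*(-3 - ½) = Z*(-7/2) = -7*Z/2)
-I(g(-3)) = -(-7)*9/2 = -1*(-63/2) = 63/2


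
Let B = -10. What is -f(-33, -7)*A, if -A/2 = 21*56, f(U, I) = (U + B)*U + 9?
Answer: 3358656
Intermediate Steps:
f(U, I) = 9 + U*(-10 + U) (f(U, I) = (U - 10)*U + 9 = (-10 + U)*U + 9 = U*(-10 + U) + 9 = 9 + U*(-10 + U))
A = -2352 (A = -42*56 = -2*1176 = -2352)
-f(-33, -7)*A = -(9 + (-33)**2 - 10*(-33))*(-2352) = -(9 + 1089 + 330)*(-2352) = -1428*(-2352) = -1*(-3358656) = 3358656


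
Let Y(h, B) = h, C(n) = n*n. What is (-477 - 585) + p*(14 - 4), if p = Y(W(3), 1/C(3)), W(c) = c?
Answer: -1032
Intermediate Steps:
C(n) = n²
p = 3
(-477 - 585) + p*(14 - 4) = (-477 - 585) + 3*(14 - 4) = -1062 + 3*10 = -1062 + 30 = -1032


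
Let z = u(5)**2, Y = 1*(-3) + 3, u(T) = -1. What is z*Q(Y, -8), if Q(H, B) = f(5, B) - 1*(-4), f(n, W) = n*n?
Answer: 29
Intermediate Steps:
f(n, W) = n**2
Y = 0 (Y = -3 + 3 = 0)
Q(H, B) = 29 (Q(H, B) = 5**2 - 1*(-4) = 25 + 4 = 29)
z = 1 (z = (-1)**2 = 1)
z*Q(Y, -8) = 1*29 = 29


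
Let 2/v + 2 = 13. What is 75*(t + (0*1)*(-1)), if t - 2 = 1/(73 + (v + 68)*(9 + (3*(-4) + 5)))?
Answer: 346275/2303 ≈ 150.36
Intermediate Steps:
v = 2/11 (v = 2/(-2 + 13) = 2/11 ≈ 0.18182)
t = 4617/2303 (t = 2 + 1/(73 + (2/11 + 68)*(9 + (3*(-4) + 5))) = 2 + 1/(73 + 750*(9 + (-12 + 5))/11) = 2 + 1/(73 + 750*(9 - 7)/11) = 2 + 1/(73 + (750/11)*2) = 2 + 1/(73 + 1500/11) = 2 + 1/(2303/11) = 2 + 11/2303 = 4617/2303 ≈ 2.0048)
75*(t + (0*1)*(-1)) = 75*(4617/2303 + (0*1)*(-1)) = 75*(4617/2303 + 0*(-1)) = 75*(4617/2303 + 0) = 75*(4617/2303) = 346275/2303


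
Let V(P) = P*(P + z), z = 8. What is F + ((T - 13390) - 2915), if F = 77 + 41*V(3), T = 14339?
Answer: -536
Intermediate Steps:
V(P) = P*(8 + P) (V(P) = P*(P + 8) = P*(8 + P))
F = 1430 (F = 77 + 41*(3*(8 + 3)) = 77 + 41*(3*11) = 77 + 41*33 = 77 + 1353 = 1430)
F + ((T - 13390) - 2915) = 1430 + ((14339 - 13390) - 2915) = 1430 + (949 - 2915) = 1430 - 1966 = -536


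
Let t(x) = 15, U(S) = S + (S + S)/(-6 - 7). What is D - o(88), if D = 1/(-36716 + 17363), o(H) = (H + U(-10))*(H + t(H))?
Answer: -2061133219/251589 ≈ -8192.5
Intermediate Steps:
U(S) = 11*S/13 (U(S) = S + (2*S)/(-13) = S + (2*S)*(-1/13) = S - 2*S/13 = 11*S/13)
o(H) = (15 + H)*(-110/13 + H) (o(H) = (H + (11/13)*(-10))*(H + 15) = (H - 110/13)*(15 + H) = (-110/13 + H)*(15 + H) = (15 + H)*(-110/13 + H))
D = -1/19353 (D = 1/(-19353) = -1/19353 ≈ -5.1672e-5)
D - o(88) = -1/19353 - (-1650/13 + 88² + (85/13)*88) = -1/19353 - (-1650/13 + 7744 + 7480/13) = -1/19353 - 1*106502/13 = -1/19353 - 106502/13 = -2061133219/251589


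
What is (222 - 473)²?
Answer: 63001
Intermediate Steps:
(222 - 473)² = (-251)² = 63001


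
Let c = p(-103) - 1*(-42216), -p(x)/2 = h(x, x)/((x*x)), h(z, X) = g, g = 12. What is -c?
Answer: -447869520/10609 ≈ -42216.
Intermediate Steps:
h(z, X) = 12
p(x) = -24/x**2 (p(x) = -24/(x*x) = -24/(x**2) = -24/x**2)
c = 447869520/10609 (c = -24/(-103)**2 - 1*(-42216) = -24*1/10609 + 42216 = -24/10609 + 42216 = 447869520/10609 ≈ 42216.)
-c = -1*447869520/10609 = -447869520/10609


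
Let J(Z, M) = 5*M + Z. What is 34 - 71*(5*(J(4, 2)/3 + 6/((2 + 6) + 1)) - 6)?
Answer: -4300/3 ≈ -1433.3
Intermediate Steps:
J(Z, M) = Z + 5*M
34 - 71*(5*(J(4, 2)/3 + 6/((2 + 6) + 1)) - 6) = 34 - 71*(5*((4 + 5*2)/3 + 6/((2 + 6) + 1)) - 6) = 34 - 71*(5*((4 + 10)*(1/3) + 6/(8 + 1)) - 6) = 34 - 71*(5*(14*(1/3) + 6/9) - 6) = 34 - 71*(5*(14/3 + 6*(1/9)) - 6) = 34 - 71*(5*(14/3 + 2/3) - 6) = 34 - 71*(5*(16/3) - 6) = 34 - 71*(80/3 - 6) = 34 - 71*62/3 = 34 - 4402/3 = -4300/3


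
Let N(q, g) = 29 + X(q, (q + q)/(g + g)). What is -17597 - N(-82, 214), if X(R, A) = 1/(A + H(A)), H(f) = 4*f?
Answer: -3613223/205 ≈ -17625.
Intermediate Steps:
X(R, A) = 1/(5*A) (X(R, A) = 1/(A + 4*A) = 1/(5*A))
N(q, g) = 29 + g/(5*q) (N(q, g) = 29 + 1/(5*(((q + q)/(g + g)))) = 29 + 1/(5*(((2*q)/((2*g))))) = 29 + 1/(5*(((2*q)*(1/(2*g))))) = 29 + 1/(5*((q/g))) = 29 + (g/q)/5 = 29 + g/(5*q))
-17597 - N(-82, 214) = -17597 - (29 + (⅕)*214/(-82)) = -17597 - (29 + (⅕)*214*(-1/82)) = -17597 - (29 - 107/205) = -17597 - 1*5838/205 = -17597 - 5838/205 = -3613223/205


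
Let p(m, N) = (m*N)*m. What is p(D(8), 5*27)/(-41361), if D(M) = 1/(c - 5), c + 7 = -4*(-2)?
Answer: -45/220592 ≈ -0.00020400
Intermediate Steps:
c = 1 (c = -7 - 4*(-2) = -7 + 8 = 1)
D(M) = -1/4 (D(M) = 1/(1 - 5) = 1/(-4) = -1/4)
p(m, N) = N*m**2 (p(m, N) = (N*m)*m = N*m**2)
p(D(8), 5*27)/(-41361) = ((5*27)*(-1/4)**2)/(-41361) = (135*(1/16))*(-1/41361) = (135/16)*(-1/41361) = -45/220592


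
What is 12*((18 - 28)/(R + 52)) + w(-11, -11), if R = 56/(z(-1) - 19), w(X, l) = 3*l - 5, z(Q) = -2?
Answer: -1496/37 ≈ -40.432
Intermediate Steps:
w(X, l) = -5 + 3*l
R = -8/3 (R = 56/(-2 - 19) = 56/(-21) = 56*(-1/21) = -8/3 ≈ -2.6667)
12*((18 - 28)/(R + 52)) + w(-11, -11) = 12*((18 - 28)/(-8/3 + 52)) + (-5 + 3*(-11)) = 12*(-10/148/3) + (-5 - 33) = 12*(-10*3/148) - 38 = 12*(-15/74) - 38 = -90/37 - 38 = -1496/37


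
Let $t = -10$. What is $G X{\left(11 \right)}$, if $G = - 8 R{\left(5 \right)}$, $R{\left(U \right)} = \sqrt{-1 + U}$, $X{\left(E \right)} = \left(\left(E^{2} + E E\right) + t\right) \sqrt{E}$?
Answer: $- 3712 \sqrt{11} \approx -12311.0$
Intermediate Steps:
$X{\left(E \right)} = \sqrt{E} \left(-10 + 2 E^{2}\right)$ ($X{\left(E \right)} = \left(\left(E^{2} + E E\right) - 10\right) \sqrt{E} = \left(\left(E^{2} + E^{2}\right) - 10\right) \sqrt{E} = \left(2 E^{2} - 10\right) \sqrt{E} = \left(-10 + 2 E^{2}\right) \sqrt{E} = \sqrt{E} \left(-10 + 2 E^{2}\right)$)
$G = -16$ ($G = - 8 \sqrt{-1 + 5} = - 8 \sqrt{4} = \left(-8\right) 2 = -16$)
$G X{\left(11 \right)} = - 16 \cdot 2 \sqrt{11} \left(-5 + 11^{2}\right) = - 16 \cdot 2 \sqrt{11} \left(-5 + 121\right) = - 16 \cdot 2 \sqrt{11} \cdot 116 = - 16 \cdot 232 \sqrt{11} = - 3712 \sqrt{11}$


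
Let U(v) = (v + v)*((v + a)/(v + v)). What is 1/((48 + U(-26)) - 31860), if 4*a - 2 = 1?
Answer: -4/127349 ≈ -3.1410e-5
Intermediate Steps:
a = 3/4 (a = 1/2 + (1/4)*1 = 1/2 + 1/4 = 3/4 ≈ 0.75000)
U(v) = 3/4 + v (U(v) = (v + v)*((v + 3/4)/(v + v)) = (2*v)*((3/4 + v)/((2*v))) = (2*v)*((3/4 + v)*(1/(2*v))) = (2*v)*((3/4 + v)/(2*v)) = 3/4 + v)
1/((48 + U(-26)) - 31860) = 1/((48 + (3/4 - 26)) - 31860) = 1/((48 - 101/4) - 31860) = 1/(91/4 - 31860) = 1/(-127349/4) = -4/127349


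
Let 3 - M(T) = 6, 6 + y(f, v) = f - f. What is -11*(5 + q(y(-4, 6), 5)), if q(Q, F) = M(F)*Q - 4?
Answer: -209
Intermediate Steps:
y(f, v) = -6 (y(f, v) = -6 + (f - f) = -6 + 0 = -6)
M(T) = -3 (M(T) = 3 - 1*6 = 3 - 6 = -3)
q(Q, F) = -4 - 3*Q (q(Q, F) = -3*Q - 4 = -4 - 3*Q)
-11*(5 + q(y(-4, 6), 5)) = -11*(5 + (-4 - 3*(-6))) = -11*(5 + (-4 + 18)) = -11*(5 + 14) = -11*19 = -209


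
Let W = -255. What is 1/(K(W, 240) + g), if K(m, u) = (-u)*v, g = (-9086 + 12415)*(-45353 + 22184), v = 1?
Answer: -1/77129841 ≈ -1.2965e-8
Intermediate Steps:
g = -77129601 (g = 3329*(-23169) = -77129601)
K(m, u) = -u (K(m, u) = -u*1 = -u)
1/(K(W, 240) + g) = 1/(-1*240 - 77129601) = 1/(-240 - 77129601) = 1/(-77129841) = -1/77129841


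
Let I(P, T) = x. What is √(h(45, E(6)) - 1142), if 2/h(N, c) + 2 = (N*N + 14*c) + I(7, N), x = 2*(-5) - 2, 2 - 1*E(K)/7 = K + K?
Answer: 290*I*√14434/1031 ≈ 33.793*I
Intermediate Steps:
E(K) = 14 - 14*K (E(K) = 14 - 7*(K + K) = 14 - 14*K)
x = -12 (x = -10 - 2 = -12)
I(P, T) = -12
h(N, c) = 2/(-14 + N² + 14*c) (h(N, c) = 2/(-2 + ((N*N + 14*c) - 12)) = 2/(-2 + ((N² + 14*c) - 12)) = 2/(-2 + (-12 + N² + 14*c)) = 2/(-14 + N² + 14*c))
√(h(45, E(6)) - 1142) = √(2/(-14 + 45² + 14*(14 - 14*6)) - 1142) = √(2/(-14 + 2025 + 14*(14 - 84)) - 1142) = √(2/(-14 + 2025 + 14*(-70)) - 1142) = √(2/(-14 + 2025 - 980) - 1142) = √(2/1031 - 1142) = √(-1177400/1031) = 290*I*√14434/1031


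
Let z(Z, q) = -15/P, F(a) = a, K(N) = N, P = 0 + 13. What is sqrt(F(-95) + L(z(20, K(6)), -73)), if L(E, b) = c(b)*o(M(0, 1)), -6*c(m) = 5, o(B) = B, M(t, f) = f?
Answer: 5*I*sqrt(138)/6 ≈ 9.7894*I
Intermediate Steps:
P = 13
c(m) = -5/6 (c(m) = -1/6*5 = -5/6)
z(Z, q) = -15/13
L(E, b) = -5/6 (L(E, b) = -5/6*1 = -5/6)
sqrt(F(-95) + L(z(20, K(6)), -73)) = sqrt(-95 - 5/6) = sqrt(-575/6) = 5*I*sqrt(138)/6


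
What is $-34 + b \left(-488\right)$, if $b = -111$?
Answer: $54134$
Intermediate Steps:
$-34 + b \left(-488\right) = -34 - -54168 = -34 + 54168 = 54134$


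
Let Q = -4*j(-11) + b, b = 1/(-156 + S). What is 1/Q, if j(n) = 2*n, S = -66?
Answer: 222/19535 ≈ 0.011364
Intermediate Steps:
b = -1/222 (b = 1/(-156 - 66) = 1/(-222) = -1/222 ≈ -0.0045045)
Q = 19535/222 (Q = -8*(-11) - 1/222 = -4*(-22) - 1/222 = 88 - 1/222 = 19535/222 ≈ 87.995)
1/Q = 1/(19535/222) = 222/19535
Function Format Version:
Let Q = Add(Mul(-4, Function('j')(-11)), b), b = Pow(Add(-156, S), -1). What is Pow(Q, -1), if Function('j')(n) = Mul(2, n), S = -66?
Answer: Rational(222, 19535) ≈ 0.011364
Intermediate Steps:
b = Rational(-1, 222) (b = Pow(Add(-156, -66), -1) = Pow(-222, -1) = Rational(-1, 222) ≈ -0.0045045)
Q = Rational(19535, 222) (Q = Add(Mul(-4, Mul(2, -11)), Rational(-1, 222)) = Add(Mul(-4, -22), Rational(-1, 222)) = Add(88, Rational(-1, 222)) = Rational(19535, 222) ≈ 87.995)
Pow(Q, -1) = Pow(Rational(19535, 222), -1) = Rational(222, 19535)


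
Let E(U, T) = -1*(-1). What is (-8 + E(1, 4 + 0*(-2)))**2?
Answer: 49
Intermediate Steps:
E(U, T) = 1
(-8 + E(1, 4 + 0*(-2)))**2 = (-8 + 1)**2 = (-7)**2 = 49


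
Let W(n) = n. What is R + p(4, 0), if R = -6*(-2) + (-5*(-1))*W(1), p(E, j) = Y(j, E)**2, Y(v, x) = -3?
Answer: 26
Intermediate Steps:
p(E, j) = 9 (p(E, j) = (-3)**2 = 9)
R = 17 (R = -6*(-2) - 5*(-1)*1 = 12 + 5*1 = 12 + 5 = 17)
R + p(4, 0) = 17 + 9 = 26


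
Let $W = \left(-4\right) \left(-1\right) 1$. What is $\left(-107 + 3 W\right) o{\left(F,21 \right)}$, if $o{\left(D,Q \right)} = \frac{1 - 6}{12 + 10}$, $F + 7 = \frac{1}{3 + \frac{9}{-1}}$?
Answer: $\frac{475}{22} \approx 21.591$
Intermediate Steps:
$F = - \frac{43}{6}$ ($F = -7 + \frac{1}{3 + \frac{9}{-1}} = -7 + \frac{1}{3 + 9 \left(-1\right)} = -7 + \frac{1}{3 - 9} = -7 + \frac{1}{-6} = -7 - \frac{1}{6} = - \frac{43}{6} \approx -7.1667$)
$o{\left(D,Q \right)} = - \frac{5}{22}$
$W = 4$ ($W = 4 \cdot 1 = 4$)
$\left(-107 + 3 W\right) o{\left(F,21 \right)} = \left(-107 + 3 \cdot 4\right) \left(- \frac{5}{22}\right) = \left(-107 + 12\right) \left(- \frac{5}{22}\right) = \left(-95\right) \left(- \frac{5}{22}\right) = \frac{475}{22}$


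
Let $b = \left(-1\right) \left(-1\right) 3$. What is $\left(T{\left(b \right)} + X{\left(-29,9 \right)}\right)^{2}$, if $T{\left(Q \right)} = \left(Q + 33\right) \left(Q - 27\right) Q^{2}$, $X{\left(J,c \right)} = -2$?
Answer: $60497284$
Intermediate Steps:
$b = 3$ ($b = 1 \cdot 3 = 3$)
$T{\left(Q \right)} = Q^{2} \left(-27 + Q\right) \left(33 + Q\right)$ ($T{\left(Q \right)} = \left(33 + Q\right) \left(-27 + Q\right) Q^{2} = \left(-27 + Q\right) \left(33 + Q\right) Q^{2} = Q^{2} \left(-27 + Q\right) \left(33 + Q\right)$)
$\left(T{\left(b \right)} + X{\left(-29,9 \right)}\right)^{2} = \left(3^{2} \left(-891 + 3^{2} + 6 \cdot 3\right) - 2\right)^{2} = \left(9 \left(-891 + 9 + 18\right) - 2\right)^{2} = \left(9 \left(-864\right) - 2\right)^{2} = \left(-7776 - 2\right)^{2} = \left(-7778\right)^{2} = 60497284$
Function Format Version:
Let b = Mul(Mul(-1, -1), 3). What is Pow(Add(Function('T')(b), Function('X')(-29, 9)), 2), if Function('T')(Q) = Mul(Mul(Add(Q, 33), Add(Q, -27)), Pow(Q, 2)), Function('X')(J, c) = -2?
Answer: 60497284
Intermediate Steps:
b = 3 (b = Mul(1, 3) = 3)
Function('T')(Q) = Mul(Pow(Q, 2), Add(-27, Q), Add(33, Q)) (Function('T')(Q) = Mul(Mul(Add(33, Q), Add(-27, Q)), Pow(Q, 2)) = Mul(Mul(Add(-27, Q), Add(33, Q)), Pow(Q, 2)) = Mul(Pow(Q, 2), Add(-27, Q), Add(33, Q)))
Pow(Add(Function('T')(b), Function('X')(-29, 9)), 2) = Pow(Add(Mul(Pow(3, 2), Add(-891, Pow(3, 2), Mul(6, 3))), -2), 2) = Pow(Add(Mul(9, Add(-891, 9, 18)), -2), 2) = Pow(Add(Mul(9, -864), -2), 2) = Pow(Add(-7776, -2), 2) = Pow(-7778, 2) = 60497284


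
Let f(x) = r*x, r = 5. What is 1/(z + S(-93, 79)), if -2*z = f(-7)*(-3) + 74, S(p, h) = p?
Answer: -2/365 ≈ -0.0054795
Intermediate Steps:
f(x) = 5*x
z = -179/2 (z = -((5*(-7))*(-3) + 74)/2 = -(-35*(-3) + 74)/2 = -(105 + 74)/2 = -½*179 = -179/2 ≈ -89.500)
1/(z + S(-93, 79)) = 1/(-179/2 - 93) = 1/(-365/2) = -2/365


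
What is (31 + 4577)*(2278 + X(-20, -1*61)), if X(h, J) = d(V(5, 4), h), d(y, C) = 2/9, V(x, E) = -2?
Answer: 10498048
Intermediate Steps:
d(y, C) = 2/9 (d(y, C) = 2*(⅑) = 2/9)
X(h, J) = 2/9
(31 + 4577)*(2278 + X(-20, -1*61)) = (31 + 4577)*(2278 + 2/9) = 4608*(20504/9) = 10498048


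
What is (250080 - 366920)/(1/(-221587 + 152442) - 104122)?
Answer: 8078901800/7199515691 ≈ 1.1221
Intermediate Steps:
(250080 - 366920)/(1/(-221587 + 152442) - 104122) = -116840/(1/(-69145) - 104122) = -116840/(-1/69145 - 104122) = -116840/(-7199515691/69145) = -116840*(-69145/7199515691) = 8078901800/7199515691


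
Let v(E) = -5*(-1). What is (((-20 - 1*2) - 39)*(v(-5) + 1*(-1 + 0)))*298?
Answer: -72712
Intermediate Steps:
v(E) = 5
(((-20 - 1*2) - 39)*(v(-5) + 1*(-1 + 0)))*298 = (((-20 - 1*2) - 39)*(5 + 1*(-1 + 0)))*298 = (((-20 - 2) - 39)*(5 + 1*(-1)))*298 = ((-22 - 39)*(5 - 1))*298 = -61*4*298 = -244*298 = -72712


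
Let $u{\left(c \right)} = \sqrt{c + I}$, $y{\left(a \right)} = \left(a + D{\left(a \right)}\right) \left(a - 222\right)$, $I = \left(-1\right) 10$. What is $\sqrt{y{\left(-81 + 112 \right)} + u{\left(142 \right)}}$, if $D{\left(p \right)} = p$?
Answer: $\sqrt{-11842 + 2 \sqrt{33}} \approx 108.77 i$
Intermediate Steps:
$I = -10$
$y{\left(a \right)} = 2 a \left(-222 + a\right)$ ($y{\left(a \right)} = \left(a + a\right) \left(a - 222\right) = 2 a \left(-222 + a\right)$)
$u{\left(c \right)} = \sqrt{-10 + c}$ ($u{\left(c \right)} = \sqrt{c - 10} = \sqrt{-10 + c}$)
$\sqrt{y{\left(-81 + 112 \right)} + u{\left(142 \right)}} = \sqrt{2 \left(-81 + 112\right) \left(-222 + \left(-81 + 112\right)\right) + \sqrt{-10 + 142}} = \sqrt{2 \cdot 31 \left(-222 + 31\right) + \sqrt{132}} = \sqrt{2 \cdot 31 \left(-191\right) + 2 \sqrt{33}} = \sqrt{-11842 + 2 \sqrt{33}}$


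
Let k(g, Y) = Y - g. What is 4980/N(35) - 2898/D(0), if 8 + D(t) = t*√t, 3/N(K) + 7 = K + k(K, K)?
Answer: 187369/4 ≈ 46842.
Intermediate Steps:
N(K) = 3/(-7 + K) (N(K) = 3/(-7 + (K + (K - K))) = 3/(-7 + (K + 0)) = 3/(-7 + K))
D(t) = -8 + t^(3/2) (D(t) = -8 + t*√t = -8 + t^(3/2))
4980/N(35) - 2898/D(0) = 4980/((3/(-7 + 35))) - 2898/(-8 + 0^(3/2)) = 4980/((3/28)) - 2898/(-8 + 0) = 4980/((3*(1/28))) - 2898/(-8) = 4980/(3/28) - 2898*(-⅛) = 4980*(28/3) + 1449/4 = 46480 + 1449/4 = 187369/4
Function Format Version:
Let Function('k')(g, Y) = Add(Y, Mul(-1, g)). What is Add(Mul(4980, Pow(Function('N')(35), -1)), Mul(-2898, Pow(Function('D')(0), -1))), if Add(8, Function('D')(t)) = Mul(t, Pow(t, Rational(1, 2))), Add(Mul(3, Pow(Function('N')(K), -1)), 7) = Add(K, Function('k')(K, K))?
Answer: Rational(187369, 4) ≈ 46842.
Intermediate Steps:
Function('N')(K) = Mul(3, Pow(Add(-7, K), -1)) (Function('N')(K) = Mul(3, Pow(Add(-7, Add(K, Add(K, Mul(-1, K)))), -1)) = Mul(3, Pow(Add(-7, Add(K, 0)), -1)) = Mul(3, Pow(Add(-7, K), -1)))
Function('D')(t) = Add(-8, Pow(t, Rational(3, 2))) (Function('D')(t) = Add(-8, Mul(t, Pow(t, Rational(1, 2)))) = Add(-8, Pow(t, Rational(3, 2))))
Add(Mul(4980, Pow(Function('N')(35), -1)), Mul(-2898, Pow(Function('D')(0), -1))) = Add(Mul(4980, Pow(Mul(3, Pow(Add(-7, 35), -1)), -1)), Mul(-2898, Pow(Add(-8, Pow(0, Rational(3, 2))), -1))) = Add(Mul(4980, Pow(Mul(3, Pow(28, -1)), -1)), Mul(-2898, Pow(Add(-8, 0), -1))) = Add(Mul(4980, Pow(Mul(3, Rational(1, 28)), -1)), Mul(-2898, Pow(-8, -1))) = Add(Mul(4980, Pow(Rational(3, 28), -1)), Mul(-2898, Rational(-1, 8))) = Add(Mul(4980, Rational(28, 3)), Rational(1449, 4)) = Add(46480, Rational(1449, 4)) = Rational(187369, 4)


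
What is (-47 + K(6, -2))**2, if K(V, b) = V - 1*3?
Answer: 1936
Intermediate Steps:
K(V, b) = -3 + V (K(V, b) = V - 3 = -3 + V)
(-47 + K(6, -2))**2 = (-47 + (-3 + 6))**2 = (-47 + 3)**2 = (-44)**2 = 1936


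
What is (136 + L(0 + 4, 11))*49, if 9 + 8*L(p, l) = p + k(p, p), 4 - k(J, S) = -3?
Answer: 26705/4 ≈ 6676.3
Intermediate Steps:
k(J, S) = 7 (k(J, S) = 4 - 1*(-3) = 4 + 3 = 7)
L(p, l) = -¼ + p/8 (L(p, l) = -9/8 + (p + 7)/8 = -9/8 + (7 + p)/8 = -9/8 + (7/8 + p/8) = -¼ + p/8)
(136 + L(0 + 4, 11))*49 = (136 + (-¼ + (0 + 4)/8))*49 = (136 + (-¼ + (⅛)*4))*49 = (136 + (-¼ + ½))*49 = (136 + ¼)*49 = (545/4)*49 = 26705/4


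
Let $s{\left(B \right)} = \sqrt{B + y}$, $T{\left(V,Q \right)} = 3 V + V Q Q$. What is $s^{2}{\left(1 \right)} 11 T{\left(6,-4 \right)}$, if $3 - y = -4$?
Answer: $10032$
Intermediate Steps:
$y = 7$ ($y = 3 - -4 = 3 + 4 = 7$)
$T{\left(V,Q \right)} = 3 V + V Q^{2}$ ($T{\left(V,Q \right)} = 3 V + Q V Q = 3 V + V Q^{2}$)
$s{\left(B \right)} = \sqrt{7 + B}$ ($s{\left(B \right)} = \sqrt{B + 7} = \sqrt{7 + B}$)
$s^{2}{\left(1 \right)} 11 T{\left(6,-4 \right)} = \left(\sqrt{7 + 1}\right)^{2} \cdot 11 \cdot 6 \left(3 + \left(-4\right)^{2}\right) = \left(\sqrt{8}\right)^{2} \cdot 11 \cdot 6 \left(3 + 16\right) = \left(2 \sqrt{2}\right)^{2} \cdot 11 \cdot 6 \cdot 19 = 8 \cdot 11 \cdot 114 = 88 \cdot 114 = 10032$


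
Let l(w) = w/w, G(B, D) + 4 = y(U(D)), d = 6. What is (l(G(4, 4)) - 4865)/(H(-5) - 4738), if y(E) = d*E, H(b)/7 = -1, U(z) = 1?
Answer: 4864/4745 ≈ 1.0251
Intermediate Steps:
H(b) = -7 (H(b) = 7*(-1) = -7)
y(E) = 6*E
G(B, D) = 2 (G(B, D) = -4 + 6*1 = -4 + 6 = 2)
l(w) = 1
(l(G(4, 4)) - 4865)/(H(-5) - 4738) = (1 - 4865)/(-7 - 4738) = -4864/(-4745) = -4864*(-1/4745) = 4864/4745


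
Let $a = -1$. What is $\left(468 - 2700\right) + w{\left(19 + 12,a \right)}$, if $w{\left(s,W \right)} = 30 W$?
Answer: $-2262$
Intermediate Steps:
$\left(468 - 2700\right) + w{\left(19 + 12,a \right)} = \left(468 - 2700\right) + 30 \left(-1\right) = -2232 - 30 = -2262$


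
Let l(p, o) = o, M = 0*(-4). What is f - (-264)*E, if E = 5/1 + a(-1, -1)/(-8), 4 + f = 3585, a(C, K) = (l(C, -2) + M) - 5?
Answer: 5132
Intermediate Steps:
M = 0
a(C, K) = -7 (a(C, K) = (-2 + 0) - 5 = -2 - 5 = -7)
f = 3581 (f = -4 + 3585 = 3581)
E = 47/8 (E = 5/1 - 7/(-8) = 5*1 - 7*(-1/8) = 5 + 7/8 = 47/8 ≈ 5.8750)
f - (-264)*E = 3581 - (-264)*47/8 = 3581 - 1*(-1551) = 3581 + 1551 = 5132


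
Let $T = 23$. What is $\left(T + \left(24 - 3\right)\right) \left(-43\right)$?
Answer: $-1892$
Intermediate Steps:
$\left(T + \left(24 - 3\right)\right) \left(-43\right) = \left(23 + \left(24 - 3\right)\right) \left(-43\right) = \left(23 + 21\right) \left(-43\right) = 44 \left(-43\right) = -1892$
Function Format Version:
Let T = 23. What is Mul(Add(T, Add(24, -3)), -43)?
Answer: -1892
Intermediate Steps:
Mul(Add(T, Add(24, -3)), -43) = Mul(Add(23, Add(24, -3)), -43) = Mul(Add(23, 21), -43) = Mul(44, -43) = -1892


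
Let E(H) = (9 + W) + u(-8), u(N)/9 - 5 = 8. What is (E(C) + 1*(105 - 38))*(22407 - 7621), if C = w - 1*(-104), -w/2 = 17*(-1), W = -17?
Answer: 2602336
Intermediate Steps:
w = 34 (w = -34*(-1) = -2*(-17) = 34)
u(N) = 117 (u(N) = 45 + 9*8 = 45 + 72 = 117)
C = 138 (C = 34 - 1*(-104) = 34 + 104 = 138)
E(H) = 109 (E(H) = (9 - 17) + 117 = -8 + 117 = 109)
(E(C) + 1*(105 - 38))*(22407 - 7621) = (109 + 1*(105 - 38))*(22407 - 7621) = (109 + 1*67)*14786 = (109 + 67)*14786 = 176*14786 = 2602336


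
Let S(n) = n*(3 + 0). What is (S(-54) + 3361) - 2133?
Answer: 1066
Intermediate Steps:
S(n) = 3*n (S(n) = n*3 = 3*n)
(S(-54) + 3361) - 2133 = (3*(-54) + 3361) - 2133 = (-162 + 3361) - 2133 = 3199 - 2133 = 1066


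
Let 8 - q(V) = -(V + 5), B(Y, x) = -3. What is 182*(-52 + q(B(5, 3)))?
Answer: -7644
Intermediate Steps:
q(V) = 13 + V (q(V) = 8 - (-1)*(V + 5) = 8 - (-1)*(5 + V) = 8 - (-5 - V) = 8 + (5 + V) = 13 + V)
182*(-52 + q(B(5, 3))) = 182*(-52 + (13 - 3)) = 182*(-52 + 10) = 182*(-42) = -7644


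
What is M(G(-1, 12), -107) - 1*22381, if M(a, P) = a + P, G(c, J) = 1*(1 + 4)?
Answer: -22483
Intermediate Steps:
G(c, J) = 5 (G(c, J) = 1*5 = 5)
M(a, P) = P + a
M(G(-1, 12), -107) - 1*22381 = (-107 + 5) - 1*22381 = -102 - 22381 = -22483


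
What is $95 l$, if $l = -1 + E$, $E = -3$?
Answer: $-380$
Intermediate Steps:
$l = -4$ ($l = -1 - 3 = -4$)
$95 l = 95 \left(-4\right) = -380$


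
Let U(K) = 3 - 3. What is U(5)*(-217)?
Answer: 0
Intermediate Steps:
U(K) = 0
U(5)*(-217) = 0*(-217) = 0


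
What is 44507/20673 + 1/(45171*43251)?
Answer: 9661435760180/4487628045537 ≈ 2.1529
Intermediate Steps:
44507/20673 + 1/(45171*43251) = 44507*(1/20673) + (1/45171)*(1/43251) = 44507/20673 + 1/1953690921 = 9661435760180/4487628045537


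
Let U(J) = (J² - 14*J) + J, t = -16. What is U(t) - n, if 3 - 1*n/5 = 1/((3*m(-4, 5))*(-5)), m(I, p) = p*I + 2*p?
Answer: 13471/30 ≈ 449.03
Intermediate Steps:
m(I, p) = 2*p + I*p (m(I, p) = I*p + 2*p = 2*p + I*p)
n = 449/30 (n = 15 - 5*(-1/(75*(2 - 4))) = 15 - 5/((3*(5*(-2)))*(-5)) = 15 - 5/((3*(-10))*(-5)) = 15 - 5/((-30*(-5))) = 15 - 5/150 = 15 - 5*1/150 = 15 - 1/30 = 449/30 ≈ 14.967)
U(J) = J² - 13*J
U(t) - n = -16*(-13 - 16) - 1*449/30 = -16*(-29) - 449/30 = 464 - 449/30 = 13471/30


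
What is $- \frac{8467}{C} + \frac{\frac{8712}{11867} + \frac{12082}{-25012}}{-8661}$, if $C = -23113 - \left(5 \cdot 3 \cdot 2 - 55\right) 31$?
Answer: $\frac{906864707896102}{2392712100172953} \approx 0.37901$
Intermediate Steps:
$C = -22338$ ($C = -23113 - \left(15 \cdot 2 - 55\right) 31 = -23113 - \left(30 - 55\right) 31 = -23113 - \left(-25\right) 31 = -23113 - -775 = -23113 + 775 = -22338$)
$- \frac{8467}{C} + \frac{\frac{8712}{11867} + \frac{12082}{-25012}}{-8661} = - \frac{8467}{-22338} + \frac{\frac{8712}{11867} + \frac{12082}{-25012}}{-8661} = \left(-8467\right) \left(- \frac{1}{22338}\right) + \left(8712 \cdot \frac{1}{11867} + 12082 \left(- \frac{1}{25012}\right)\right) \left(- \frac{1}{8661}\right) = \frac{8467}{22338} + \left(\frac{8712}{11867} - \frac{6041}{12506}\right) \left(- \frac{1}{8661}\right) = \frac{8467}{22338} + \frac{37263725}{148408702} \left(- \frac{1}{8661}\right) = \frac{8467}{22338} - \frac{37263725}{1285367768022} = \frac{906864707896102}{2392712100172953}$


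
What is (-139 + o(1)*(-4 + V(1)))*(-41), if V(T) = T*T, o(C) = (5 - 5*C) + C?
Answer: 5822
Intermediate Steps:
o(C) = 5 - 4*C
V(T) = T²
(-139 + o(1)*(-4 + V(1)))*(-41) = (-139 + (5 - 4*1)*(-4 + 1²))*(-41) = (-139 + (5 - 4)*(-4 + 1))*(-41) = (-139 + 1*(-3))*(-41) = (-139 - 3)*(-41) = -142*(-41) = 5822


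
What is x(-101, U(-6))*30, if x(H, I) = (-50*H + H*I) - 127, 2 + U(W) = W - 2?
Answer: 177990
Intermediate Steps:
U(W) = -4 + W (U(W) = -2 + (W - 2) = -2 + (-2 + W) = -4 + W)
x(H, I) = -127 - 50*H + H*I
x(-101, U(-6))*30 = (-127 - 50*(-101) - 101*(-4 - 6))*30 = (-127 + 5050 - 101*(-10))*30 = (-127 + 5050 + 1010)*30 = 5933*30 = 177990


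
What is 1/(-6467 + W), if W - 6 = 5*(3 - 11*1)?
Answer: -1/6501 ≈ -0.00015382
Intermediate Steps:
W = -34 (W = 6 + 5*(3 - 11*1) = 6 + 5*(3 - 11) = 6 + 5*(-8) = 6 - 40 = -34)
1/(-6467 + W) = 1/(-6467 - 34) = 1/(-6501) = -1/6501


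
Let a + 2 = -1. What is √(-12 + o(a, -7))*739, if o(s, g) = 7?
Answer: 739*I*√5 ≈ 1652.5*I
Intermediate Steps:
a = -3 (a = -2 - 1 = -3)
√(-12 + o(a, -7))*739 = √(-12 + 7)*739 = √(-5)*739 = (I*√5)*739 = 739*I*√5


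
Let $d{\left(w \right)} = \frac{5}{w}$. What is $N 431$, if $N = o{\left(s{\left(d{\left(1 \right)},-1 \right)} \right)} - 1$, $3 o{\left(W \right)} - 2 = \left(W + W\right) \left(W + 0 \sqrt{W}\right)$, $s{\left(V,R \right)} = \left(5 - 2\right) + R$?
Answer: $\frac{3017}{3} \approx 1005.7$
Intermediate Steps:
$s{\left(V,R \right)} = 3 + R$
$o{\left(W \right)} = \frac{2}{3} + \frac{2 W^{2}}{3}$ ($o{\left(W \right)} = \frac{2}{3} + \frac{\left(W + W\right) \left(W + 0 \sqrt{W}\right)}{3} = \frac{2}{3} + \frac{2 W \left(W + 0\right)}{3} = \frac{2}{3} + \frac{2 W W}{3} = \frac{2}{3} + \frac{2 W^{2}}{3}$)
$N = \frac{7}{3}$ ($N = \left(\frac{2}{3} + \frac{2 \left(3 - 1\right)^{2}}{3}\right) - 1 = \left(\frac{2}{3} + \frac{2 \cdot 2^{2}}{3}\right) - 1 = \left(\frac{2}{3} + \frac{2}{3} \cdot 4\right) - 1 = \left(\frac{2}{3} + \frac{8}{3}\right) - 1 = \frac{10}{3} - 1 = \frac{7}{3} \approx 2.3333$)
$N 431 = \frac{7}{3} \cdot 431 = \frac{3017}{3}$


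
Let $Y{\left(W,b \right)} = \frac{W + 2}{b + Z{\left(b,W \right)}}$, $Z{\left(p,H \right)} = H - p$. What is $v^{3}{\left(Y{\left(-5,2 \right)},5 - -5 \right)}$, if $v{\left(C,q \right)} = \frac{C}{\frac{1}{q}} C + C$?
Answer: $\frac{9261}{125} \approx 74.088$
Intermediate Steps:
$Y{\left(W,b \right)} = \frac{2 + W}{W}$ ($Y{\left(W,b \right)} = \frac{W + 2}{b + \left(W - b\right)} = \frac{2 + W}{W}$)
$v{\left(C,q \right)} = C + q C^{2}$ ($v{\left(C,q \right)} = C q C + C = q C^{2} + C = C + q C^{2}$)
$v^{3}{\left(Y{\left(-5,2 \right)},5 - -5 \right)} = \left(\frac{2 - 5}{-5} \left(1 + \frac{2 - 5}{-5} \left(5 - -5\right)\right)\right)^{3} = \left(\left(- \frac{1}{5}\right) \left(-3\right) \left(1 + \left(- \frac{1}{5}\right) \left(-3\right) \left(5 + 5\right)\right)\right)^{3} = \left(\frac{3 \left(1 + \frac{3}{5} \cdot 10\right)}{5}\right)^{3} = \left(\frac{3 \left(1 + 6\right)}{5}\right)^{3} = \left(\frac{3}{5} \cdot 7\right)^{3} = \left(\frac{21}{5}\right)^{3} = \frac{9261}{125}$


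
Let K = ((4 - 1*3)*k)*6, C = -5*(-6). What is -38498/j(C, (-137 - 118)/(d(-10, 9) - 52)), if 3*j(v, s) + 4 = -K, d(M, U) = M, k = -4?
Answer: -57747/10 ≈ -5774.7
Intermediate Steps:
C = 30
K = -24 (K = ((4 - 1*3)*(-4))*6 = ((4 - 3)*(-4))*6 = (1*(-4))*6 = -4*6 = -24)
j(v, s) = 20/3 (j(v, s) = -4/3 + (-1*(-24))/3 = -4/3 + (⅓)*24 = -4/3 + 8 = 20/3)
-38498/j(C, (-137 - 118)/(d(-10, 9) - 52)) = -38498/20/3 = -38498*3/20 = -57747/10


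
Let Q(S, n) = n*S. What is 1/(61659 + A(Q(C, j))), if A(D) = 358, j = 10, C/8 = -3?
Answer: 1/62017 ≈ 1.6125e-5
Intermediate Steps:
C = -24 (C = 8*(-3) = -24)
Q(S, n) = S*n
1/(61659 + A(Q(C, j))) = 1/(61659 + 358) = 1/62017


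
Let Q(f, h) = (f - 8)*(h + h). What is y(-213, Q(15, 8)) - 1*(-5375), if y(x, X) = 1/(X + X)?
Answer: 1204001/224 ≈ 5375.0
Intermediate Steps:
Q(f, h) = 2*h*(-8 + f) (Q(f, h) = (-8 + f)*(2*h) = 2*h*(-8 + f))
y(x, X) = 1/(2*X)
y(-213, Q(15, 8)) - 1*(-5375) = 1/(2*((2*8*(-8 + 15)))) - 1*(-5375) = 1/(2*((2*8*7))) + 5375 = (½)/112 + 5375 = (½)*(1/112) + 5375 = 1/224 + 5375 = 1204001/224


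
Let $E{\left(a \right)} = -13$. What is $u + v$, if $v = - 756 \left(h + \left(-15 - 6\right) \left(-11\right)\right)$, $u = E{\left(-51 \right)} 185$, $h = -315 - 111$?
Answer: $145015$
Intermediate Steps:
$h = -426$ ($h = -315 - 111 = -426$)
$u = -2405$ ($u = \left(-13\right) 185 = -2405$)
$v = 147420$ ($v = - 756 \left(-426 + \left(-15 - 6\right) \left(-11\right)\right) = - 756 \left(-426 - -231\right) = - 756 \left(-426 + 231\right) = \left(-756\right) \left(-195\right) = 147420$)
$u + v = -2405 + 147420 = 145015$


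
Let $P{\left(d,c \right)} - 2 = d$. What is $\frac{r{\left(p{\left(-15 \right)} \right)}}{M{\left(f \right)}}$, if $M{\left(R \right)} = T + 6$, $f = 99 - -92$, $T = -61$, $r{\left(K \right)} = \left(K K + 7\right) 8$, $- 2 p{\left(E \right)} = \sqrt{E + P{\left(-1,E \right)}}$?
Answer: $- \frac{28}{55} \approx -0.50909$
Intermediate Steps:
$P{\left(d,c \right)} = 2 + d$
$p{\left(E \right)} = - \frac{\sqrt{1 + E}}{2}$ ($p{\left(E \right)} = - \frac{\sqrt{E + \left(2 - 1\right)}}{2} = - \frac{\sqrt{E + 1}}{2} = - \frac{\sqrt{1 + E}}{2}$)
$r{\left(K \right)} = 56 + 8 K^{2}$ ($r{\left(K \right)} = \left(K^{2} + 7\right) 8 = \left(7 + K^{2}\right) 8 = 56 + 8 K^{2}$)
$f = 191$ ($f = 99 + 92 = 191$)
$M{\left(R \right)} = -55$ ($M{\left(R \right)} = -61 + 6 = -55$)
$\frac{r{\left(p{\left(-15 \right)} \right)}}{M{\left(f \right)}} = \frac{56 + 8 \left(- \frac{\sqrt{1 - 15}}{2}\right)^{2}}{-55} = \left(56 + 8 \left(- \frac{\sqrt{-14}}{2}\right)^{2}\right) \left(- \frac{1}{55}\right) = \left(56 + 8 \left(- \frac{i \sqrt{14}}{2}\right)^{2}\right) \left(- \frac{1}{55}\right) = \left(56 + 8 \left(- \frac{7}{2}\right)\right) \left(- \frac{1}{55}\right) = \left(56 - 28\right) \left(- \frac{1}{55}\right) = 28 \left(- \frac{1}{55}\right) = - \frac{28}{55}$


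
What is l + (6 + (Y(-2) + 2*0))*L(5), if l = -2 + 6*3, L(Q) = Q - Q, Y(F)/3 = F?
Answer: 16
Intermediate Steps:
Y(F) = 3*F
L(Q) = 0
l = 16 (l = -2 + 18 = 16)
l + (6 + (Y(-2) + 2*0))*L(5) = 16 + (6 + (3*(-2) + 2*0))*0 = 16 + (6 + (-6 + 0))*0 = 16 + (6 - 6)*0 = 16 + 0*0 = 16 + 0 = 16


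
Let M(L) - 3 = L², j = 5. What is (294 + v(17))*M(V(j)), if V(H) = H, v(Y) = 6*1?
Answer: 8400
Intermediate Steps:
v(Y) = 6
M(L) = 3 + L²
(294 + v(17))*M(V(j)) = (294 + 6)*(3 + 5²) = 300*(3 + 25) = 300*28 = 8400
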